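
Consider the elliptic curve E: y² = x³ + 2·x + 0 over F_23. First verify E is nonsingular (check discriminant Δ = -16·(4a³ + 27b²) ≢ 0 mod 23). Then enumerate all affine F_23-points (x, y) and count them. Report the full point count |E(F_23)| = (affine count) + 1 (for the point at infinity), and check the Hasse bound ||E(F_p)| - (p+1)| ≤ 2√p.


Affine points = {(0, 0), (1, 7), (1, 16), (2, 9), (2, 14), (4, 7), (4, 16), (7, 9), (7, 14), (10, 10), (10, 13), (12, 2), (12, 21), (14, 9), (14, 14), (15, 1), (15, 22), (17, 5), (17, 18), (18, 7), (18, 16), (20, 6), (20, 17)}; affine count = 23; |E(F_23)| = 24.

Discriminant check: Δ ∝ 4a³ + 27b² = 4·2³ + 27·0² = 4·8 + 27·0 ≡ 9 (mod 23). Nonzero ⇒ E is nonsingular.
For each x ∈ F_23, compute rhs = x³ + 2·x + 0 mod 23, then count y ∈ F_23 with y² ≡ rhs.
  x = 0: rhs = 0, matching y values: 0 (1 points).
  x = 1: rhs = 3, matching y values: 7, 16 (2 points).
  x = 2: rhs = 12, matching y values: 9, 14 (2 points).
  x = 3: rhs = 10, matching y values: none (0 points).
  x = 4: rhs = 3, matching y values: 7, 16 (2 points).
  x = 5: rhs = 20, matching y values: none (0 points).
  x = 6: rhs = 21, matching y values: none (0 points).
  x = 7: rhs = 12, matching y values: 9, 14 (2 points).
  x = 8: rhs = 22, matching y values: none (0 points).
  x = 9: rhs = 11, matching y values: none (0 points).
  x = 10: rhs = 8, matching y values: 10, 13 (2 points).
  x = 11: rhs = 19, matching y values: none (0 points).
  x = 12: rhs = 4, matching y values: 2, 21 (2 points).
  x = 13: rhs = 15, matching y values: none (0 points).
  x = 14: rhs = 12, matching y values: 9, 14 (2 points).
  x = 15: rhs = 1, matching y values: 1, 22 (2 points).
  x = 16: rhs = 11, matching y values: none (0 points).
  x = 17: rhs = 2, matching y values: 5, 18 (2 points).
  x = 18: rhs = 3, matching y values: 7, 16 (2 points).
  x = 19: rhs = 20, matching y values: none (0 points).
  x = 20: rhs = 13, matching y values: 6, 17 (2 points).
  x = 21: rhs = 11, matching y values: none (0 points).
  x = 22: rhs = 20, matching y values: none (0 points).
Total affine count: 23.
Full point count |E(F_23)| = 23 + 1 = 24.
Hasse bound: |24 − (23+1)| = |0| = 0 ≤ 2√23 ≈ 9.5917 ✓.


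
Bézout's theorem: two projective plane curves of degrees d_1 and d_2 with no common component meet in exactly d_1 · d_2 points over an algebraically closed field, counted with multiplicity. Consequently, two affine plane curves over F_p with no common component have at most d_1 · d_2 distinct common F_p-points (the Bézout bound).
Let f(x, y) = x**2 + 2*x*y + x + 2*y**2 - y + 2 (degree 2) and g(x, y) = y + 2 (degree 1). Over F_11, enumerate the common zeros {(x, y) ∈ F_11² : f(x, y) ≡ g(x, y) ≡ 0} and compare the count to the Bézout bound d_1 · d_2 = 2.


Common zeros: {(5, 9), (9, 9)}; count = 2; Bézout bound = 2.

deg(f) = 2, deg(g) = 1, so Bézout bound = 2.
Scan x ∈ F_11. For each x, list the y ∈ F_11 with f(x, y) ≡ 0 and those with g(x, y) ≡ 0 (mod 11); the common zeros in that column are the intersection.
  x = 0: f ≡ 0 at y ∈ ∅; g ≡ 0 at y ∈ {9}; common: ∅.
  x = 1: f ≡ 0 at y ∈ ∅; g ≡ 0 at y ∈ {9}; common: ∅.
  x = 2: f ≡ 0 at y ∈ {2}; g ≡ 0 at y ∈ {9}; common: ∅.
  x = 3: f ≡ 0 at y ∈ {4, 10}; g ≡ 0 at y ∈ {9}; common: ∅.
  x = 4: f ≡ 0 at y ∈ {0, 2}; g ≡ 0 at y ∈ {9}; common: ∅.
  x = 5: f ≡ 0 at y ∈ {3, 9}; g ≡ 0 at y ∈ {9}; common: {9}.
  x = 6: f ≡ 0 at y ∈ {0}; g ≡ 0 at y ∈ {9}; common: ∅.
  x = 7: f ≡ 0 at y ∈ ∅; g ≡ 0 at y ∈ {9}; common: ∅.
  x = 8: f ≡ 0 at y ∈ ∅; g ≡ 0 at y ∈ {9}; common: ∅.
  x = 9: f ≡ 0 at y ∈ {9, 10}; g ≡ 0 at y ∈ {9}; common: {9}.
  x = 10: f ≡ 0 at y ∈ {3, 4}; g ≡ 0 at y ∈ {9}; common: ∅.
Collecting: common zeros = {(5, 9), (9, 9)}, so the count is 2.
Comparison with the Bézout bound: 2 ≤ 2 = deg(f)·deg(g), as expected for curves with no common component (the bound is attained).


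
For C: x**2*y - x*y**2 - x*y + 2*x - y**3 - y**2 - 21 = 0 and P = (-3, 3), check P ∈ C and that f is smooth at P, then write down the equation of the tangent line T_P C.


Tangent line at P: -28*x - 3*y - 75 = 0.

Step 1: f(-3, 3) = 0, so P lies on C.
Step 2: partial derivatives
  f_x(x, y) = 2*x*y - y**2 - y + 2, f_y(x, y) = x**2 - 2*x*y - x - 3*y**2 - 2*y.
  f_x(P) = -28, f_y(P) = -3 (gradient nonzero, so P is smooth).
Step 3: tangent line at P: -28·(x − -3) + -3·(y − 3) = 0.
Expanding: -28*x - 3*y - 75 = 0.


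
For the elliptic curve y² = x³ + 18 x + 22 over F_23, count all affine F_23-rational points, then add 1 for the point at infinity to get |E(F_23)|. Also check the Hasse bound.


Affine points = {(1, 8), (1, 15), (6, 1), (6, 22), (7, 10), (7, 13), (9, 4), (9, 19), (10, 11), (10, 12), (16, 6), (16, 17), (19, 1), (19, 22), (21, 1), (21, 22), (22, 7), (22, 16)}; affine count = 18; |E(F_23)| = 19.

Discriminant check: Δ ∝ 4a³ + 27b² = 4·18³ + 27·22² = 4·5832 + 27·484 ≡ 10 (mod 23). Nonzero ⇒ E is nonsingular.
For each x ∈ F_23, compute rhs = x³ + 18·x + 22 mod 23, then count y ∈ F_23 with y² ≡ rhs.
  x = 0: rhs = 22, matching y values: none (0 points).
  x = 1: rhs = 18, matching y values: 8, 15 (2 points).
  x = 2: rhs = 20, matching y values: none (0 points).
  x = 3: rhs = 11, matching y values: none (0 points).
  x = 4: rhs = 20, matching y values: none (0 points).
  x = 5: rhs = 7, matching y values: none (0 points).
  x = 6: rhs = 1, matching y values: 1, 22 (2 points).
  x = 7: rhs = 8, matching y values: 10, 13 (2 points).
  x = 8: rhs = 11, matching y values: none (0 points).
  x = 9: rhs = 16, matching y values: 4, 19 (2 points).
  x = 10: rhs = 6, matching y values: 11, 12 (2 points).
  x = 11: rhs = 10, matching y values: none (0 points).
  x = 12: rhs = 11, matching y values: none (0 points).
  x = 13: rhs = 15, matching y values: none (0 points).
  x = 14: rhs = 5, matching y values: none (0 points).
  x = 15: rhs = 10, matching y values: none (0 points).
  x = 16: rhs = 13, matching y values: 6, 17 (2 points).
  x = 17: rhs = 20, matching y values: none (0 points).
  x = 18: rhs = 14, matching y values: none (0 points).
  x = 19: rhs = 1, matching y values: 1, 22 (2 points).
  x = 20: rhs = 10, matching y values: none (0 points).
  x = 21: rhs = 1, matching y values: 1, 22 (2 points).
  x = 22: rhs = 3, matching y values: 7, 16 (2 points).
Total affine count: 18.
Full point count |E(F_23)| = 18 + 1 = 19.
Hasse bound: |19 − (23+1)| = |-5| = 5 ≤ 2√23 ≈ 9.5917 ✓.


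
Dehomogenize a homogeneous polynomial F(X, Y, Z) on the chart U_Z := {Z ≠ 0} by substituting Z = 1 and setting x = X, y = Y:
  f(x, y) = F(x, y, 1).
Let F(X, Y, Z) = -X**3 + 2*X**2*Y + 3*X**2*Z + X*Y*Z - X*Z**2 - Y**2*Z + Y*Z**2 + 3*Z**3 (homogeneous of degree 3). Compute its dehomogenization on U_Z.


f(x, y) = -x**3 + 2*x**2*y + 3*x**2 + x*y - x - y**2 + y + 3

On U_Z we set Z = 1. Each monomial c·X^i·Y^j·Z^k in F becomes c·x^i·y^j·1^k = c·x^i·y^j.
Substituting Z = 1: F(X, Y, 1) = -x**3 + 2*x**2*y + 3*x**2 + x*y - x - y**2 + y + 3.
Note: deg(f) ≤ deg(F) = 3; strict inequality happens when F is divisible by Z (lost terms).


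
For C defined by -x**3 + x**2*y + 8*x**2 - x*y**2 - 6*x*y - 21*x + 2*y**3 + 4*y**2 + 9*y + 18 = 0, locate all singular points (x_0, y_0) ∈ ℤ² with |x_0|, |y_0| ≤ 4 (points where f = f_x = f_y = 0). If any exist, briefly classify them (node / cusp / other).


Singular points: {(3, 0)}; classification: node.

Compute partial derivatives:
  f_x = -3*x**2 + 2*x*y + 16*x - y**2 - 6*y - 21.
  f_y = x**2 - 2*x*y - 6*x + 6*y**2 + 8*y + 9.
Scan x_0 ∈ {−4, ..., 4}. For each x_0, f_y(x_0, y) is a polynomial in y; find its integer roots y ∈ {−4, ..., 4}, then test f_x and f at those candidates.
  x = -4: f_y(-4, y) = 6*y**2 + 16*y + 49; no integer root y with |y| ≤ 4.
  x = -3: f_y(-3, y) = 6*y**2 + 14*y + 36; no integer root y with |y| ≤ 4.
  x = -2: f_y(-2, y) = 6*y**2 + 12*y + 25; no integer root y with |y| ≤ 4.
  x = -1: f_y(-1, y) = 6*y**2 + 10*y + 16; no integer root y with |y| ≤ 4.
  x = 0: f_y(0, y) = 6*y**2 + 8*y + 9; no integer root y with |y| ≤ 4.
  x = 1: f_y(1, y) = 6*y**2 + 6*y + 4; no integer root y with |y| ≤ 4.
  x = 2: f_y(2, y) = 6*y**2 + 4*y + 1; no integer root y with |y| ≤ 4.
  x = 3: f_y(3, y) = 6*y**2 + 2*y; vanishes at y ∈ {0}. (3, 0): f_x = 0, f = 0 — SINGULAR.
  x = 4: f_y(4, y) = 6*y**2 + 1; no integer root y with |y| ≤ 4.
Only singular point on the grid: (3, 0).
Classify: substitute x = 3 + u, y = 0 + v and expand: f = -u**3 + u**2*v - u**2 - u*v**2 + 2*v**3 + v**2.
No constant or linear terms (consistent with a singular point). Quadratic part: -u**2 + v**2. Cubic part: -u**3 + u**2*v - u*v**2 + 2*v**3.
The quadratic part v**2 - u**2 = (v − u)(v + u) splits into two distinct linear factors, so there are two distinct tangent lines y − 0 = ±(x − 3) — this is a node (ordinary double point).
Classification: node.


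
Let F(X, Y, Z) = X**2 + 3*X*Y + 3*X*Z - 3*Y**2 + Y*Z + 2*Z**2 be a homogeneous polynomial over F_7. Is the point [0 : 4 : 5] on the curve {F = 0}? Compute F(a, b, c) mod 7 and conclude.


F(0,4,5) ≡ 1 (mod 7); P is NOT on the curve.

Evaluate F(0, 4, 5) term-by-term (mod 7).
  X**2 ↦ 1·0·1·1 = 0
  3*X*Y ↦ 3·0·4·1 = 0
  3*X*Z ↦ 3·0·1·5 = 0
  -3*Y**2 ↦ -3·1·16·1 = -48
  Y*Z ↦ 1·1·4·5 = 20
  2*Z**2 ↦ 2·1·1·25 = 50
Sum: F(0, 4, 5) = (0) + (0) + (0) + (-48) + (20) + (50) = 22.
Reducing mod 7: 22 ≡ 1 (mod 7).
Since F(a, b, c) ≡ 1 ≠ 0 (mod 7), P does NOT lie on the curve.


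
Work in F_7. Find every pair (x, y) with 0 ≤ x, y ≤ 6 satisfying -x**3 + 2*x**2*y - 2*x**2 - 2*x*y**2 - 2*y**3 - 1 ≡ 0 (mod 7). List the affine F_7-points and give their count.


Affine F_7-points: {(1, 3), (1, 5), (6, 1), (6, 6)}; count = 4.

For each of the 49 pairs (x, y) ∈ F_7², evaluate f(x, y) mod 7. Record the zeros.
  x = 0: [0↦6, 1↦4, 2↦4, 3↦1, 4↦4, 5↦1, 6↦1]  zeros at y ∈ ∅
  x = 1: [0↦3, 1↦1, 2↦4, 3↦0, 4↦5, 5↦0, 6↦1]  zeros at y ∈ {3, 5}
  x = 2: [0↦4, 1↦6, 2↦2, 3↦1, 4↦5, 5↦2, 6↦1]  zeros at y ∈ ∅
  x = 3: [0↦3, 1↦6, 2↦6, 3↦5, 4↦5, 5↦1, 6↦2]  zeros at y ∈ ∅
  x = 4: [0↦1, 1↦2, 2↦3, 3↦6, 4↦6, 5↦5, 6↦5]  zeros at y ∈ ∅
  x = 5: [0↦6, 1↦2, 2↦1, 3↦5, 4↦2, 5↦1, 6↦4]  zeros at y ∈ ∅
  x = 6: [0↦5, 1↦0, 2↦1, 3↦3, 4↦1, 5↦4, 6↦0]  zeros at y ∈ {1, 6}
Collecting zeros: affine points = {(1, 3), (1, 5), (6, 1), (6, 6)}.
Total count |C(F_7)_aff| = 4.


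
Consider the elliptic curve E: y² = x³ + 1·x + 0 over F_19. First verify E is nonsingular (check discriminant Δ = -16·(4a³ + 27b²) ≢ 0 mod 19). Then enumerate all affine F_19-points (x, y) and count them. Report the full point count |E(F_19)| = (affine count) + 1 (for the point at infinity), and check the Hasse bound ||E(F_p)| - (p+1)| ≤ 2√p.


Affine points = {(0, 0), (3, 7), (3, 12), (4, 7), (4, 12), (5, 4), (5, 15), (8, 8), (8, 11), (9, 4), (9, 15), (12, 7), (12, 12), (13, 5), (13, 14), (17, 3), (17, 16), (18, 6), (18, 13)}; affine count = 19; |E(F_19)| = 20.

Discriminant check: Δ ∝ 4a³ + 27b² = 4·1³ + 27·0² = 4·1 + 27·0 ≡ 4 (mod 19). Nonzero ⇒ E is nonsingular.
For each x ∈ F_19, compute rhs = x³ + 1·x + 0 mod 19, then count y ∈ F_19 with y² ≡ rhs.
  x = 0: rhs = 0, matching y values: 0 (1 points).
  x = 1: rhs = 2, matching y values: none (0 points).
  x = 2: rhs = 10, matching y values: none (0 points).
  x = 3: rhs = 11, matching y values: 7, 12 (2 points).
  x = 4: rhs = 11, matching y values: 7, 12 (2 points).
  x = 5: rhs = 16, matching y values: 4, 15 (2 points).
  x = 6: rhs = 13, matching y values: none (0 points).
  x = 7: rhs = 8, matching y values: none (0 points).
  x = 8: rhs = 7, matching y values: 8, 11 (2 points).
  x = 9: rhs = 16, matching y values: 4, 15 (2 points).
  x = 10: rhs = 3, matching y values: none (0 points).
  x = 11: rhs = 12, matching y values: none (0 points).
  x = 12: rhs = 11, matching y values: 7, 12 (2 points).
  x = 13: rhs = 6, matching y values: 5, 14 (2 points).
  x = 14: rhs = 3, matching y values: none (0 points).
  x = 15: rhs = 8, matching y values: none (0 points).
  x = 16: rhs = 8, matching y values: none (0 points).
  x = 17: rhs = 9, matching y values: 3, 16 (2 points).
  x = 18: rhs = 17, matching y values: 6, 13 (2 points).
Total affine count: 19.
Full point count |E(F_19)| = 19 + 1 = 20.
Hasse bound: |20 − (19+1)| = |0| = 0 ≤ 2√19 ≈ 8.7178 ✓.


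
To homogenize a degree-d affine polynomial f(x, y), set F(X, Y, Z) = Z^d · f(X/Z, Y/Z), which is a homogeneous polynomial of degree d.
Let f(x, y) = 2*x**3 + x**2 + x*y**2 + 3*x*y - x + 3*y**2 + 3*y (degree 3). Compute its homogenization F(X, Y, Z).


F(X, Y, Z) = 2*X**3 + X**2*Z + X*Y**2 + 3*X*Y*Z - X*Z**2 + 3*Y**2*Z + 3*Y*Z**2

deg(f) = 3.
Substitute x = X/Z, y = Y/Z into f, then multiply by Z^3.
  monomial 2·x^3·y^0 ↦ 2·X^3·Y^0·Z^0.
  monomial 1·x^2·y^0 ↦ 1·X^2·Y^0·Z^1.
  monomial 1·x^1·y^2 ↦ 1·X^1·Y^2·Z^0.
  monomial 3·x^1·y^1 ↦ 3·X^1·Y^1·Z^1.
  monomial -1·x^1·y^0 ↦ -1·X^1·Y^0·Z^2.
  monomial 3·x^0·y^2 ↦ 3·X^0·Y^2·Z^1.
  monomial 3·x^0·y^1 ↦ 3·X^0·Y^1·Z^2.
Collecting: F(X, Y, Z) = 2*X**3 + X**2*Z + X*Y**2 + 3*X*Y*Z - X*Z**2 + 3*Y**2*Z + 3*Y*Z**2.


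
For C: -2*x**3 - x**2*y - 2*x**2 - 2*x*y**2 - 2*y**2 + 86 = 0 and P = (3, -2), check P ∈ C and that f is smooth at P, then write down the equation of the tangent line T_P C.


Tangent line at P: -62*x + 23*y + 232 = 0.

Step 1: f(3, -2) = 0, so P lies on C.
Step 2: partial derivatives
  f_x(x, y) = -6*x**2 - 2*x*y - 4*x - 2*y**2, f_y(x, y) = -x**2 - 4*x*y - 4*y.
  f_x(P) = -62, f_y(P) = 23 (gradient nonzero, so P is smooth).
Step 3: tangent line at P: -62·(x − 3) + 23·(y − -2) = 0.
Expanding: -62*x + 23*y + 232 = 0.


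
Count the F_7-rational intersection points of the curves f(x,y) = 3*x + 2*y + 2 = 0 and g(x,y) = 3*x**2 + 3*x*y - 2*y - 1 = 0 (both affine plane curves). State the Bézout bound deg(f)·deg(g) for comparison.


Common zeros: ∅; count = 0; Bézout bound = 2.

deg(f) = 1, deg(g) = 2, so Bézout bound = 2.
Scan x ∈ F_7. For each x, list the y ∈ F_7 with f(x, y) ≡ 0 and those with g(x, y) ≡ 0 (mod 7); the common zeros in that column are the intersection.
  x = 0: f ≡ 0 at y ∈ {6}; g ≡ 0 at y ∈ {3}; common: ∅.
  x = 1: f ≡ 0 at y ∈ {1}; g ≡ 0 at y ∈ {5}; common: ∅.
  x = 2: f ≡ 0 at y ∈ {3}; g ≡ 0 at y ∈ {6}; common: ∅.
  x = 3: f ≡ 0 at y ∈ {5}; g ≡ 0 at y ∈ ∅; common: ∅.
  x = 4: f ≡ 0 at y ∈ {0}; g ≡ 0 at y ∈ {3}; common: ∅.
  x = 5: f ≡ 0 at y ∈ {2}; g ≡ 0 at y ∈ {4}; common: ∅.
  x = 6: f ≡ 0 at y ∈ {4}; g ≡ 0 at y ∈ {6}; common: ∅.
Collecting: common zeros = ∅, so the count is 0.
Comparison with the Bézout bound: 0 ≤ 2 = deg(f)·deg(g), as expected for curves with no common component (the affine F_7-count falls short of the bound because intersections may lie at infinity, over extension fields, or carry multiplicity).


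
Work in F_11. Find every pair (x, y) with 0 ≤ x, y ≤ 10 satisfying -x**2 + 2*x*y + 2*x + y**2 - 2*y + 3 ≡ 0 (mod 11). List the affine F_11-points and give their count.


Affine F_11-points: {(0, 4), (0, 9), (2, 2), (2, 7), (3, 0), (3, 7), (4, 2), (4, 3), (9, 8), (9, 9), (10, 0), (10, 4)}; count = 12.

For each of the 121 pairs (x, y) ∈ F_11², evaluate f(x, y) mod 11. Record the zeros.
  x = 0: [0↦3, 1↦2, 2↦3, 3↦6, 4↦0, 5↦7, 6↦5, 7↦5, 8↦7, 9↦0, 10↦6]  zeros at y ∈ {4, 9}
  x = 1: [0↦4, 1↦5, 2↦8, 3↦2, 4↦9, 5↦7, 6↦7, 7↦9, 8↦2, 9↦8, 10↦5]  zeros at y ∈ ∅
  x = 2: [0↦3, 1↦6, 2↦0, 3↦7, 4↦5, 5↦5, 6↦7, 7↦0, 8↦6, 9↦3, 10↦2]  zeros at y ∈ {2, 7}
  x = 3: [0↦0, 1↦5, 2↦1, 3↦10, 4↦10, 5↦1, 6↦5, 7↦0, 8↦8, 9↦7, 10↦8]  zeros at y ∈ {0, 7}
  x = 4: [0↦6, 1↦2, 2↦0, 3↦0, 4↦2, 5↦6, 6↦1, 7↦9, 8↦8, 9↦9, 10↦1]  zeros at y ∈ {2, 3}
  x = 5: [0↦10, 1↦8, 2↦8, 3↦10, 4↦3, 5↦9, 6↦6, 7↦5, 8↦6, 9↦9, 10↦3]  zeros at y ∈ ∅
  x = 6: [0↦1, 1↦1, 2↦3, 3↦7, 4↦2, 5↦10, 6↦9, 7↦10, 8↦2, 9↦7, 10↦3]  zeros at y ∈ ∅
  x = 7: [0↦1, 1↦3, 2↦7, 3↦2, 4↦10, 5↦9, 6↦10, 7↦2, 8↦7, 9↦3, 10↦1]  zeros at y ∈ ∅
  x = 8: [0↦10, 1↦3, 2↦9, 3↦6, 4↦5, 5↦6, 6↦9, 7↦3, 8↦10, 9↦8, 10↦8]  zeros at y ∈ ∅
  x = 9: [0↦6, 1↦1, 2↦9, 3↦8, 4↦9, 5↦1, 6↦6, 7↦2, 8↦0, 9↦0, 10↦2]  zeros at y ∈ {8, 9}
  x = 10: [0↦0, 1↦8, 2↦7, 3↦8, 4↦0, 5↦5, 6↦1, 7↦10, 8↦10, 9↦1, 10↦5]  zeros at y ∈ {0, 4}
Collecting zeros: affine points = {(0, 4), (0, 9), (2, 2), (2, 7), (3, 0), (3, 7), (4, 2), (4, 3), (9, 8), (9, 9), (10, 0), (10, 4)}.
Total count |C(F_11)_aff| = 12.


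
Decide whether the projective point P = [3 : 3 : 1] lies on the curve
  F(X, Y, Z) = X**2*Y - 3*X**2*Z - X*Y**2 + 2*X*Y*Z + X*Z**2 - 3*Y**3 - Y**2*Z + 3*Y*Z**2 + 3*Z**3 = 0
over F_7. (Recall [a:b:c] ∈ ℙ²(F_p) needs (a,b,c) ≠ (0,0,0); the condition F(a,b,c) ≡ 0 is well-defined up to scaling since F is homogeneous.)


F(3,3,1) ≡ 0 (mod 7); P is on the curve.

Evaluate F(3, 3, 1) term-by-term (mod 7).
  X**2*Y ↦ 1·9·3·1 = 27
  -3*X**2*Z ↦ -3·9·1·1 = -27
  -X*Y**2 ↦ -1·3·9·1 = -27
  2*X*Y*Z ↦ 2·3·3·1 = 18
  X*Z**2 ↦ 1·3·1·1 = 3
  -3*Y**3 ↦ -3·1·27·1 = -81
  -Y**2*Z ↦ -1·1·9·1 = -9
  3*Y*Z**2 ↦ 3·1·3·1 = 9
  3*Z**3 ↦ 3·1·1·1 = 3
Sum: F(3, 3, 1) = (27) + (-27) + (-27) + (18) + (3) + (-81) + (-9) + (9) + (3) = -84.
Reducing mod 7: -84 ≡ 0 (mod 7).
Since F(a, b, c) ≡ 0 (mod 7), P lies on the curve.


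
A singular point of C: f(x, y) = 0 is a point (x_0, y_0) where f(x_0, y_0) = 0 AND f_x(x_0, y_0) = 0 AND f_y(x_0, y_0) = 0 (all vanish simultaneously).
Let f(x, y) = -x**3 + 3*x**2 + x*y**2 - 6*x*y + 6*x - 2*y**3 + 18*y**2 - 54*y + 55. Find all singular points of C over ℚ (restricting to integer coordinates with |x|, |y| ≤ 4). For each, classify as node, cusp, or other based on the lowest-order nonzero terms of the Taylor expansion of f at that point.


Singular points: {(1, 3)}; classification: cusp.

Compute partial derivatives:
  f_x = -3*x**2 + 6*x + y**2 - 6*y + 6.
  f_y = 2*x*y - 6*x - 6*y**2 + 36*y - 54.
Scan x_0 ∈ {−4, ..., 4}. For each x_0, f_y(x_0, y) is a polynomial in y; find its integer roots y ∈ {−4, ..., 4}, then test f_x and f at those candidates.
  x = -4: f_y(-4, y) = -6*y**2 + 28*y - 30; vanishes at y ∈ {3}. (-4, 3): f_x = -75 ≠ 0.
  x = -3: f_y(-3, y) = -6*y**2 + 30*y - 36; vanishes at y ∈ {2, 3}. (-3, 2): f_x = -47 ≠ 0; (-3, 3): f_x = -48 ≠ 0.
  x = -2: f_y(-2, y) = -6*y**2 + 32*y - 42; vanishes at y ∈ {3}. (-2, 3): f_x = -27 ≠ 0.
  x = -1: f_y(-1, y) = -6*y**2 + 34*y - 48; vanishes at y ∈ {3}. (-1, 3): f_x = -12 ≠ 0.
  x = 0: f_y(0, y) = -6*y**2 + 36*y - 54; vanishes at y ∈ {3}. (0, 3): f_x = -3 ≠ 0.
  x = 1: f_y(1, y) = -6*y**2 + 38*y - 60; vanishes at y ∈ {3}. (1, 3): f_x = 0, f = 0 — SINGULAR.
  x = 2: f_y(2, y) = -6*y**2 + 40*y - 66; vanishes at y ∈ {3}. (2, 3): f_x = -3 ≠ 0.
  x = 3: f_y(3, y) = -6*y**2 + 42*y - 72; vanishes at y ∈ {3, 4}. (3, 3): f_x = -12 ≠ 0; (3, 4): f_x = -11 ≠ 0.
  x = 4: f_y(4, y) = -6*y**2 + 44*y - 78; vanishes at y ∈ {3}. (4, 3): f_x = -27 ≠ 0.
Only singular point on the grid: (1, 3).
Classify: substitute x = 1 + u, y = 3 + v and expand: f = -u**3 + u*v**2 - 2*v**3 + v**2.
No constant or linear terms (consistent with a singular point). Quadratic part: v**2. Cubic part: -u**3 + u*v**2 - 2*v**3.
The quadratic part v**2 is a perfect square, so there is a single (double) tangent line v = 0, i.e. y = 3. Restricting the cubic part to that line (v = 0) leaves -u**3 ≠ 0, so f is not divisible by v and the branch is v² ≈ u**3 to lowest order — this is a cusp.
Classification: cusp.


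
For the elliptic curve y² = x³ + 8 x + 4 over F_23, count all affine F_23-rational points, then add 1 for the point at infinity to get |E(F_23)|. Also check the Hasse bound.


Affine points = {(0, 2), (0, 21), (1, 6), (1, 17), (3, 3), (3, 20), (4, 10), (4, 13), (5, 10), (5, 13), (7, 9), (7, 14), (9, 0), (10, 7), (10, 16), (14, 10), (14, 13), (15, 7), (15, 16), (17, 4), (17, 19), (18, 0), (19, 0), (21, 7), (21, 16), (22, 8), (22, 15)}; affine count = 27; |E(F_23)| = 28.

Discriminant check: Δ ∝ 4a³ + 27b² = 4·8³ + 27·4² = 4·512 + 27·16 ≡ 19 (mod 23). Nonzero ⇒ E is nonsingular.
For each x ∈ F_23, compute rhs = x³ + 8·x + 4 mod 23, then count y ∈ F_23 with y² ≡ rhs.
  x = 0: rhs = 4, matching y values: 2, 21 (2 points).
  x = 1: rhs = 13, matching y values: 6, 17 (2 points).
  x = 2: rhs = 5, matching y values: none (0 points).
  x = 3: rhs = 9, matching y values: 3, 20 (2 points).
  x = 4: rhs = 8, matching y values: 10, 13 (2 points).
  x = 5: rhs = 8, matching y values: 10, 13 (2 points).
  x = 6: rhs = 15, matching y values: none (0 points).
  x = 7: rhs = 12, matching y values: 9, 14 (2 points).
  x = 8: rhs = 5, matching y values: none (0 points).
  x = 9: rhs = 0, matching y values: 0 (1 points).
  x = 10: rhs = 3, matching y values: 7, 16 (2 points).
  x = 11: rhs = 20, matching y values: none (0 points).
  x = 12: rhs = 11, matching y values: none (0 points).
  x = 13: rhs = 5, matching y values: none (0 points).
  x = 14: rhs = 8, matching y values: 10, 13 (2 points).
  x = 15: rhs = 3, matching y values: 7, 16 (2 points).
  x = 16: rhs = 19, matching y values: none (0 points).
  x = 17: rhs = 16, matching y values: 4, 19 (2 points).
  x = 18: rhs = 0, matching y values: 0 (1 points).
  x = 19: rhs = 0, matching y values: 0 (1 points).
  x = 20: rhs = 22, matching y values: none (0 points).
  x = 21: rhs = 3, matching y values: 7, 16 (2 points).
  x = 22: rhs = 18, matching y values: 8, 15 (2 points).
Total affine count: 27.
Full point count |E(F_23)| = 27 + 1 = 28.
Hasse bound: |28 − (23+1)| = |4| = 4 ≤ 2√23 ≈ 9.5917 ✓.


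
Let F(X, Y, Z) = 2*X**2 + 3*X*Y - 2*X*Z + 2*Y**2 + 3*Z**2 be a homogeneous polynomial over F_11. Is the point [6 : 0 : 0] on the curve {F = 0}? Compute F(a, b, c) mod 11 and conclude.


F(6,0,0) ≡ 6 (mod 11); P is NOT on the curve.

Evaluate F(6, 0, 0) term-by-term (mod 11).
  2*X**2 ↦ 2·36·1·1 = 72
  3*X*Y ↦ 3·6·0·1 = 0
  -2*X*Z ↦ -2·6·1·0 = 0
  2*Y**2 ↦ 2·1·0·1 = 0
  3*Z**2 ↦ 3·1·1·0 = 0
Sum: F(6, 0, 0) = (72) + (0) + (0) + (0) + (0) = 72.
Reducing mod 11: 72 ≡ 6 (mod 11).
Since F(a, b, c) ≡ 6 ≠ 0 (mod 11), P does NOT lie on the curve.


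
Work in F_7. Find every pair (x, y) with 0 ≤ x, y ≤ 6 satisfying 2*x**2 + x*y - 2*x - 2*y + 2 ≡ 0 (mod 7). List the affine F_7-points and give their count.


Affine F_7-points: {(0, 1), (1, 2), (3, 0), (4, 1), (5, 0), (6, 2)}; count = 6.

For each of the 49 pairs (x, y) ∈ F_7², evaluate f(x, y) mod 7. Record the zeros.
  x = 0: [0↦2, 1↦0, 2↦5, 3↦3, 4↦1, 5↦6, 6↦4]  zeros at y ∈ {1}
  x = 1: [0↦2, 1↦1, 2↦0, 3↦6, 4↦5, 5↦4, 6↦3]  zeros at y ∈ {2}
  x = 2: [0↦6, 1↦6, 2↦6, 3↦6, 4↦6, 5↦6, 6↦6]  zeros at y ∈ ∅
  x = 3: [0↦0, 1↦1, 2↦2, 3↦3, 4↦4, 5↦5, 6↦6]  zeros at y ∈ {0}
  x = 4: [0↦5, 1↦0, 2↦2, 3↦4, 4↦6, 5↦1, 6↦3]  zeros at y ∈ {1}
  x = 5: [0↦0, 1↦3, 2↦6, 3↦2, 4↦5, 5↦1, 6↦4]  zeros at y ∈ {0}
  x = 6: [0↦6, 1↦3, 2↦0, 3↦4, 4↦1, 5↦5, 6↦2]  zeros at y ∈ {2}
Collecting zeros: affine points = {(0, 1), (1, 2), (3, 0), (4, 1), (5, 0), (6, 2)}.
Total count |C(F_7)_aff| = 6.


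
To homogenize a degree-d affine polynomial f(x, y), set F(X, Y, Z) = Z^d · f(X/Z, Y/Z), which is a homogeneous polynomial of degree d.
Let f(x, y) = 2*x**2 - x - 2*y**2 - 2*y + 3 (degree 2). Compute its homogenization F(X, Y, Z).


F(X, Y, Z) = 2*X**2 - X*Z - 2*Y**2 - 2*Y*Z + 3*Z**2

deg(f) = 2.
Substitute x = X/Z, y = Y/Z into f, then multiply by Z^2.
  monomial 2·x^2·y^0 ↦ 2·X^2·Y^0·Z^0.
  monomial -1·x^1·y^0 ↦ -1·X^1·Y^0·Z^1.
  monomial -2·x^0·y^2 ↦ -2·X^0·Y^2·Z^0.
  monomial -2·x^0·y^1 ↦ -2·X^0·Y^1·Z^1.
  monomial 3·x^0·y^0 ↦ 3·X^0·Y^0·Z^2.
Collecting: F(X, Y, Z) = 2*X**2 - X*Z - 2*Y**2 - 2*Y*Z + 3*Z**2.


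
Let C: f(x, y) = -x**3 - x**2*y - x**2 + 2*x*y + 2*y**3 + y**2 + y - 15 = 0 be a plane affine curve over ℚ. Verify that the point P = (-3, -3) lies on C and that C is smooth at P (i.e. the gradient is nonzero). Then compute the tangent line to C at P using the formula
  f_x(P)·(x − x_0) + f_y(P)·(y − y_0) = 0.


Tangent line at P: -45*x + 34*y - 33 = 0.

Step 1: f(-3, -3) = 0, so P lies on C.
Step 2: partial derivatives
  f_x(x, y) = -3*x**2 - 2*x*y - 2*x + 2*y, f_y(x, y) = -x**2 + 2*x + 6*y**2 + 2*y + 1.
  f_x(P) = -45, f_y(P) = 34 (gradient nonzero, so P is smooth).
Step 3: tangent line at P: -45·(x − -3) + 34·(y − -3) = 0.
Expanding: -45*x + 34*y - 33 = 0.


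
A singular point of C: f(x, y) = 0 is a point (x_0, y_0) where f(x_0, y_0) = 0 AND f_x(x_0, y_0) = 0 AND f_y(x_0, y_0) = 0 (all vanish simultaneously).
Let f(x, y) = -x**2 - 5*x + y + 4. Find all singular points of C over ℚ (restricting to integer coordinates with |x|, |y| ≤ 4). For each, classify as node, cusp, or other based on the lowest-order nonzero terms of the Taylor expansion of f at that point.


No singular points in the scanned grid; C is smooth there.

Compute partial derivatives:
  f_x = -2*x - 5.
  f_y = 1.
f_y = 1 is a nonzero constant, so f_y never vanishes: no point (x, y) can satisfy f = f_x = f_y = 0. In particular no (x, y) ∈ {−4, ..., 4}² is singular; the curve is smooth.


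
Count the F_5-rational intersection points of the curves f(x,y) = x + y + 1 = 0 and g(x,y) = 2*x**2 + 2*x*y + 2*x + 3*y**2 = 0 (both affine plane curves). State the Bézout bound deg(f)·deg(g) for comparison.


Common zeros: {(4, 0)}; count = 1; Bézout bound = 2.

deg(f) = 1, deg(g) = 2, so Bézout bound = 2.
Scan x ∈ F_5. For each x, list the y ∈ F_5 with f(x, y) ≡ 0 and those with g(x, y) ≡ 0 (mod 5); the common zeros in that column are the intersection.
  x = 0: f ≡ 0 at y ∈ {4}; g ≡ 0 at y ∈ {0}; common: ∅.
  x = 1: f ≡ 0 at y ∈ {3}; g ≡ 0 at y ∈ {2, 4}; common: ∅.
  x = 2: f ≡ 0 at y ∈ {2}; g ≡ 0 at y ∈ ∅; common: ∅.
  x = 3: f ≡ 0 at y ∈ {1}; g ≡ 0 at y ∈ ∅; common: ∅.
  x = 4: f ≡ 0 at y ∈ {0}; g ≡ 0 at y ∈ {0, 4}; common: {0}.
Collecting: common zeros = {(4, 0)}, so the count is 1.
Comparison with the Bézout bound: 1 ≤ 2 = deg(f)·deg(g), as expected for curves with no common component (the affine F_5-count falls short of the bound because intersections may lie at infinity, over extension fields, or carry multiplicity).


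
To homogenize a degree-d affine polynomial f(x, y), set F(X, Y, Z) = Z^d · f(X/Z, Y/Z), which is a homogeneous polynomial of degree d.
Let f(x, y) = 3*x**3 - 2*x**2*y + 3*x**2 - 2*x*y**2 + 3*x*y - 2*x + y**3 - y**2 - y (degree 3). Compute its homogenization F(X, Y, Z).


F(X, Y, Z) = 3*X**3 - 2*X**2*Y + 3*X**2*Z - 2*X*Y**2 + 3*X*Y*Z - 2*X*Z**2 + Y**3 - Y**2*Z - Y*Z**2

deg(f) = 3.
Substitute x = X/Z, y = Y/Z into f, then multiply by Z^3.
  monomial 3·x^3·y^0 ↦ 3·X^3·Y^0·Z^0.
  monomial -2·x^2·y^1 ↦ -2·X^2·Y^1·Z^0.
  monomial 3·x^2·y^0 ↦ 3·X^2·Y^0·Z^1.
  monomial -2·x^1·y^2 ↦ -2·X^1·Y^2·Z^0.
  monomial 3·x^1·y^1 ↦ 3·X^1·Y^1·Z^1.
  monomial -2·x^1·y^0 ↦ -2·X^1·Y^0·Z^2.
  monomial 1·x^0·y^3 ↦ 1·X^0·Y^3·Z^0.
  monomial -1·x^0·y^2 ↦ -1·X^0·Y^2·Z^1.
  monomial -1·x^0·y^1 ↦ -1·X^0·Y^1·Z^2.
Collecting: F(X, Y, Z) = 3*X**3 - 2*X**2*Y + 3*X**2*Z - 2*X*Y**2 + 3*X*Y*Z - 2*X*Z**2 + Y**3 - Y**2*Z - Y*Z**2.


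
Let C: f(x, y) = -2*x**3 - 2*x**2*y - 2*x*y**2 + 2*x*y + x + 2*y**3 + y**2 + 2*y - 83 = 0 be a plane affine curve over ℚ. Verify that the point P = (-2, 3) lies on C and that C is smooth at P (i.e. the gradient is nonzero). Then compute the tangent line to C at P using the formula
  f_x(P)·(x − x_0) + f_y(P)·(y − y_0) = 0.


Tangent line at P: -11*x + 74*y - 244 = 0.

Step 1: f(-2, 3) = 0, so P lies on C.
Step 2: partial derivatives
  f_x(x, y) = -6*x**2 - 4*x*y - 2*y**2 + 2*y + 1, f_y(x, y) = -2*x**2 - 4*x*y + 2*x + 6*y**2 + 2*y + 2.
  f_x(P) = -11, f_y(P) = 74 (gradient nonzero, so P is smooth).
Step 3: tangent line at P: -11·(x − -2) + 74·(y − 3) = 0.
Expanding: -11*x + 74*y - 244 = 0.


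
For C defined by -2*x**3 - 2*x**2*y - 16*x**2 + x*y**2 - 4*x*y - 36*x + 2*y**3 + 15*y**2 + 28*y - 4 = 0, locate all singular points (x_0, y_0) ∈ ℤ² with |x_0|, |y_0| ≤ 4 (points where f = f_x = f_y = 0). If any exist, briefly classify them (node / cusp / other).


Singular points: {(-2, -2)}; classification: cusp.

Compute partial derivatives:
  f_x = -6*x**2 - 4*x*y - 32*x + y**2 - 4*y - 36.
  f_y = -2*x**2 + 2*x*y - 4*x + 6*y**2 + 30*y + 28.
Scan x_0 ∈ {−4, ..., 4}. For each x_0, f_y(x_0, y) is a polynomial in y; find its integer roots y ∈ {−4, ..., 4}, then test f_x and f at those candidates.
  x = -4: f_y(-4, y) = 6*y**2 + 22*y + 12; vanishes at y ∈ {-3}. (-4, -3): f_x = -31 ≠ 0.
  x = -3: f_y(-3, y) = 6*y**2 + 24*y + 22; no integer root y with |y| ≤ 4.
  x = -2: f_y(-2, y) = 6*y**2 + 26*y + 28; vanishes at y ∈ {-2}. (-2, -2): f_x = 0, f = 0 — SINGULAR.
  x = -1: f_y(-1, y) = 6*y**2 + 28*y + 30; vanishes at y ∈ {-3}. (-1, -3): f_x = -1 ≠ 0.
  x = 0: f_y(0, y) = 6*y**2 + 30*y + 28; no integer root y with |y| ≤ 4.
  x = 1: f_y(1, y) = 6*y**2 + 32*y + 22; no integer root y with |y| ≤ 4.
  x = 2: f_y(2, y) = 6*y**2 + 34*y + 12; no integer root y with |y| ≤ 4.
  x = 3: f_y(3, y) = 6*y**2 + 36*y - 2; no integer root y with |y| ≤ 4.
  x = 4: f_y(4, y) = 6*y**2 + 38*y - 20; no integer root y with |y| ≤ 4.
Only singular point on the grid: (-2, -2).
Classify: substitute x = -2 + u, y = -2 + v and expand: f = -2*u**3 - 2*u**2*v + u*v**2 + 2*v**3 + v**2.
No constant or linear terms (consistent with a singular point). Quadratic part: v**2. Cubic part: -2*u**3 - 2*u**2*v + u*v**2 + 2*v**3.
The quadratic part v**2 is a perfect square, so there is a single (double) tangent line v = 0, i.e. y = -2. Restricting the cubic part to that line (v = 0) leaves -2*u**3 ≠ 0, so f is not divisible by v and the branch is v² ≈ 2*u**3 to lowest order — this is a cusp.
Classification: cusp.


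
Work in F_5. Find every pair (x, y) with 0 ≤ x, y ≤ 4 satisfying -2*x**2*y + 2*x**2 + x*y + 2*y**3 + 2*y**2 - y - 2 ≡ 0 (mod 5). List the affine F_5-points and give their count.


Affine F_5-points: {(0, 2), (1, 0), (1, 2), (3, 3), (4, 0), (4, 1), (4, 3)}; count = 7.

For each of the 25 pairs (x, y) ∈ F_5², evaluate f(x, y) mod 5. Record the zeros.
  x = 0: [0↦3, 1↦1, 2↦0, 3↦2, 4↦4]  zeros at y ∈ {2}
  x = 1: [0↦0, 1↦2, 2↦0, 3↦1, 4↦2]  zeros at y ∈ {0, 2}
  x = 2: [0↦1, 1↦3, 2↦1, 3↦2, 4↦3]  zeros at y ∈ ∅
  x = 3: [0↦1, 1↦4, 2↦3, 3↦0, 4↦2]  zeros at y ∈ {3}
  x = 4: [0↦0, 1↦0, 2↦1, 3↦0, 4↦4]  zeros at y ∈ {0, 1, 3}
Collecting zeros: affine points = {(0, 2), (1, 0), (1, 2), (3, 3), (4, 0), (4, 1), (4, 3)}.
Total count |C(F_5)_aff| = 7.


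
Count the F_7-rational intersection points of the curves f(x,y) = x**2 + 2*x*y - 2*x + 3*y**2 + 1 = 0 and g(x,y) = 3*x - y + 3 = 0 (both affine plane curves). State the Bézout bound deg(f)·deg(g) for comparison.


Common zeros: {(0, 3), (2, 2)}; count = 2; Bézout bound = 2.

deg(f) = 2, deg(g) = 1, so Bézout bound = 2.
Scan x ∈ F_7. For each x, list the y ∈ F_7 with f(x, y) ≡ 0 and those with g(x, y) ≡ 0 (mod 7); the common zeros in that column are the intersection.
  x = 0: f ≡ 0 at y ∈ {3, 4}; g ≡ 0 at y ∈ {3}; common: {3}.
  x = 1: f ≡ 0 at y ∈ {0, 4}; g ≡ 0 at y ∈ {6}; common: ∅.
  x = 2: f ≡ 0 at y ∈ {2, 6}; g ≡ 0 at y ∈ {2}; common: {2}.
  x = 3: f ≡ 0 at y ∈ {2, 3}; g ≡ 0 at y ∈ {5}; common: ∅.
  x = 4: f ≡ 0 at y ∈ ∅; g ≡ 0 at y ∈ {1}; common: ∅.
  x = 5: f ≡ 0 at y ∈ ∅; g ≡ 0 at y ∈ {4}; common: ∅.
  x = 6: f ≡ 0 at y ∈ ∅; g ≡ 0 at y ∈ {0}; common: ∅.
Collecting: common zeros = {(0, 3), (2, 2)}, so the count is 2.
Comparison with the Bézout bound: 2 ≤ 2 = deg(f)·deg(g), as expected for curves with no common component (the bound is attained).


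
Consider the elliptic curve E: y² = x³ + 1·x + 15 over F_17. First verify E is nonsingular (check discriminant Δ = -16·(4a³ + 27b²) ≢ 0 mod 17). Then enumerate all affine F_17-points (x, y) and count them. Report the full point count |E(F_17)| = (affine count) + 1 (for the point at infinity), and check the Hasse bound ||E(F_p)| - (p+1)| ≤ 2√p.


Affine points = {(0, 7), (0, 10), (1, 0), (2, 5), (2, 12), (4, 7), (4, 10), (5, 3), (5, 14), (6, 4), (6, 13), (7, 5), (7, 12), (8, 5), (8, 12), (12, 2), (12, 15), (13, 7), (13, 10), (14, 6), (14, 11), (16, 8), (16, 9)}; affine count = 23; |E(F_17)| = 24.

Discriminant check: Δ ∝ 4a³ + 27b² = 4·1³ + 27·15² = 4·1 + 27·225 ≡ 10 (mod 17). Nonzero ⇒ E is nonsingular.
For each x ∈ F_17, compute rhs = x³ + 1·x + 15 mod 17, then count y ∈ F_17 with y² ≡ rhs.
  x = 0: rhs = 15, matching y values: 7, 10 (2 points).
  x = 1: rhs = 0, matching y values: 0 (1 points).
  x = 2: rhs = 8, matching y values: 5, 12 (2 points).
  x = 3: rhs = 11, matching y values: none (0 points).
  x = 4: rhs = 15, matching y values: 7, 10 (2 points).
  x = 5: rhs = 9, matching y values: 3, 14 (2 points).
  x = 6: rhs = 16, matching y values: 4, 13 (2 points).
  x = 7: rhs = 8, matching y values: 5, 12 (2 points).
  x = 8: rhs = 8, matching y values: 5, 12 (2 points).
  x = 9: rhs = 5, matching y values: none (0 points).
  x = 10: rhs = 5, matching y values: none (0 points).
  x = 11: rhs = 14, matching y values: none (0 points).
  x = 12: rhs = 4, matching y values: 2, 15 (2 points).
  x = 13: rhs = 15, matching y values: 7, 10 (2 points).
  x = 14: rhs = 2, matching y values: 6, 11 (2 points).
  x = 15: rhs = 5, matching y values: none (0 points).
  x = 16: rhs = 13, matching y values: 8, 9 (2 points).
Total affine count: 23.
Full point count |E(F_17)| = 23 + 1 = 24.
Hasse bound: |24 − (17+1)| = |6| = 6 ≤ 2√17 ≈ 8.2462 ✓.


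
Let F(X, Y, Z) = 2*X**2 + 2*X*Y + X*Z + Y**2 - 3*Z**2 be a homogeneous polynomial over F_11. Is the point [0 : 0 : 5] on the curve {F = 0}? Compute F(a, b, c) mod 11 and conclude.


F(0,0,5) ≡ 2 (mod 11); P is NOT on the curve.

Evaluate F(0, 0, 5) term-by-term (mod 11).
  2*X**2 ↦ 2·0·1·1 = 0
  2*X*Y ↦ 2·0·0·1 = 0
  X*Z ↦ 1·0·1·5 = 0
  Y**2 ↦ 1·1·0·1 = 0
  -3*Z**2 ↦ -3·1·1·25 = -75
Sum: F(0, 0, 5) = (0) + (0) + (0) + (0) + (-75) = -75.
Reducing mod 11: -75 ≡ 2 (mod 11).
Since F(a, b, c) ≡ 2 ≠ 0 (mod 11), P does NOT lie on the curve.


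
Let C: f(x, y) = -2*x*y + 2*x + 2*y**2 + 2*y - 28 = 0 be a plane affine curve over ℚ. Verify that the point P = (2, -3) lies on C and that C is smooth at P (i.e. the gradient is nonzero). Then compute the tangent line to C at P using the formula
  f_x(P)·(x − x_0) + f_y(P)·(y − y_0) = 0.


Tangent line at P: 8*x - 14*y - 58 = 0.

Step 1: f(2, -3) = 0, so P lies on C.
Step 2: partial derivatives
  f_x(x, y) = 2 - 2*y, f_y(x, y) = -2*x + 4*y + 2.
  f_x(P) = 8, f_y(P) = -14 (gradient nonzero, so P is smooth).
Step 3: tangent line at P: 8·(x − 2) + -14·(y − -3) = 0.
Expanding: 8*x - 14*y - 58 = 0.


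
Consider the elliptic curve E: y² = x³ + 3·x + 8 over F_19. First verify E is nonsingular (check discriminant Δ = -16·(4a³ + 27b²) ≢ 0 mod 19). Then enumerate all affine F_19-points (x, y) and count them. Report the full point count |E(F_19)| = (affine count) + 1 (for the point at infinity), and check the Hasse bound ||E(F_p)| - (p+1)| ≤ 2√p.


Affine points = {(3, 5), (3, 14), (7, 7), (7, 12), (9, 2), (9, 17), (11, 2), (11, 17), (12, 9), (12, 10), (14, 1), (14, 18), (18, 2), (18, 17)}; affine count = 14; |E(F_19)| = 15.

Discriminant check: Δ ∝ 4a³ + 27b² = 4·3³ + 27·8² = 4·27 + 27·64 ≡ 12 (mod 19). Nonzero ⇒ E is nonsingular.
For each x ∈ F_19, compute rhs = x³ + 3·x + 8 mod 19, then count y ∈ F_19 with y² ≡ rhs.
  x = 0: rhs = 8, matching y values: none (0 points).
  x = 1: rhs = 12, matching y values: none (0 points).
  x = 2: rhs = 3, matching y values: none (0 points).
  x = 3: rhs = 6, matching y values: 5, 14 (2 points).
  x = 4: rhs = 8, matching y values: none (0 points).
  x = 5: rhs = 15, matching y values: none (0 points).
  x = 6: rhs = 14, matching y values: none (0 points).
  x = 7: rhs = 11, matching y values: 7, 12 (2 points).
  x = 8: rhs = 12, matching y values: none (0 points).
  x = 9: rhs = 4, matching y values: 2, 17 (2 points).
  x = 10: rhs = 12, matching y values: none (0 points).
  x = 11: rhs = 4, matching y values: 2, 17 (2 points).
  x = 12: rhs = 5, matching y values: 9, 10 (2 points).
  x = 13: rhs = 2, matching y values: none (0 points).
  x = 14: rhs = 1, matching y values: 1, 18 (2 points).
  x = 15: rhs = 8, matching y values: none (0 points).
  x = 16: rhs = 10, matching y values: none (0 points).
  x = 17: rhs = 13, matching y values: none (0 points).
  x = 18: rhs = 4, matching y values: 2, 17 (2 points).
Total affine count: 14.
Full point count |E(F_19)| = 14 + 1 = 15.
Hasse bound: |15 − (19+1)| = |-5| = 5 ≤ 2√19 ≈ 8.7178 ✓.


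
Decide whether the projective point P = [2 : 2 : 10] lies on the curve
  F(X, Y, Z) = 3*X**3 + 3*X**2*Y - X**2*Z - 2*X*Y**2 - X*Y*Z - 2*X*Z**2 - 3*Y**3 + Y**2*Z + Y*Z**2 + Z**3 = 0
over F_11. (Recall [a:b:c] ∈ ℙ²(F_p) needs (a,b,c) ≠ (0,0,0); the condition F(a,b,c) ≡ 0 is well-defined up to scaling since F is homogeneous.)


F(2,2,10) ≡ 9 (mod 11); P is NOT on the curve.

Evaluate F(2, 2, 10) term-by-term (mod 11).
  3*X**3 ↦ 3·8·1·1 = 24
  3*X**2*Y ↦ 3·4·2·1 = 24
  -X**2*Z ↦ -1·4·1·10 = -40
  -2*X*Y**2 ↦ -2·2·4·1 = -16
  -X*Y*Z ↦ -1·2·2·10 = -40
  -2*X*Z**2 ↦ -2·2·1·100 = -400
  -3*Y**3 ↦ -3·1·8·1 = -24
  Y**2*Z ↦ 1·1·4·10 = 40
  Y*Z**2 ↦ 1·1·2·100 = 200
  Z**3 ↦ 1·1·1·1000 = 1000
Sum: F(2, 2, 10) = (24) + (24) + (-40) + (-16) + (-40) + (-400) + (-24) + (40) + (200) + (1000) = 768.
Reducing mod 11: 768 ≡ 9 (mod 11).
Since F(a, b, c) ≡ 9 ≠ 0 (mod 11), P does NOT lie on the curve.


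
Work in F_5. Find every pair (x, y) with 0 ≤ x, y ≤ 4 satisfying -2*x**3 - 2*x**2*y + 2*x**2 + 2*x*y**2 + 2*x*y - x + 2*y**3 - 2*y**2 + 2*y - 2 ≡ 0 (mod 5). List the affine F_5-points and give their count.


Affine F_5-points: {(0, 1), (0, 2), (0, 3), (2, 1), (2, 4), (3, 1), (4, 3)}; count = 7.

For each of the 25 pairs (x, y) ∈ F_5², evaluate f(x, y) mod 5. Record the zeros.
  x = 0: [0↦3, 1↦0, 2↦0, 3↦0, 4↦2]  zeros at y ∈ {1, 2, 3}
  x = 1: [0↦2, 1↦1, 2↦2, 3↦2, 4↦3]  zeros at y ∈ ∅
  x = 2: [0↦3, 1↦0, 2↦3, 3↦4, 4↦0]  zeros at y ∈ {1, 4}
  x = 3: [0↦4, 1↦0, 2↦1, 3↦4, 4↦1]  zeros at y ∈ {1}
  x = 4: [0↦3, 1↦4, 2↦4, 3↦0, 4↦4]  zeros at y ∈ {3}
Collecting zeros: affine points = {(0, 1), (0, 2), (0, 3), (2, 1), (2, 4), (3, 1), (4, 3)}.
Total count |C(F_5)_aff| = 7.


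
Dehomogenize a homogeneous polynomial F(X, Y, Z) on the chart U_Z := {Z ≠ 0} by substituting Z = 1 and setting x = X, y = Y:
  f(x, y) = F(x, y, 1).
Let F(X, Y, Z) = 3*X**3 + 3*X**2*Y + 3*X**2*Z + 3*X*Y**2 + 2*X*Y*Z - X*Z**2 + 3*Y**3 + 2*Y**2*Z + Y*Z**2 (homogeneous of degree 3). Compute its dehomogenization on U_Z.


f(x, y) = 3*x**3 + 3*x**2*y + 3*x**2 + 3*x*y**2 + 2*x*y - x + 3*y**3 + 2*y**2 + y

On U_Z we set Z = 1. Each monomial c·X^i·Y^j·Z^k in F becomes c·x^i·y^j·1^k = c·x^i·y^j.
Substituting Z = 1: F(X, Y, 1) = 3*x**3 + 3*x**2*y + 3*x**2 + 3*x*y**2 + 2*x*y - x + 3*y**3 + 2*y**2 + y.
Note: deg(f) ≤ deg(F) = 3; strict inequality happens when F is divisible by Z (lost terms).


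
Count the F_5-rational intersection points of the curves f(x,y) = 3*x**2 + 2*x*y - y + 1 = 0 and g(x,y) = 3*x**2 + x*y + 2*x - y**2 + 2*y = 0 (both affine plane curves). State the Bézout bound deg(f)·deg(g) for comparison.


Common zeros: {(4, 3)}; count = 1; Bézout bound = 4.

deg(f) = 2, deg(g) = 2, so Bézout bound = 4.
Scan x ∈ F_5. For each x, list the y ∈ F_5 with f(x, y) ≡ 0 and those with g(x, y) ≡ 0 (mod 5); the common zeros in that column are the intersection.
  x = 0: f ≡ 0 at y ∈ {1}; g ≡ 0 at y ∈ {0, 2}; common: ∅.
  x = 1: f ≡ 0 at y ∈ {1}; g ≡ 0 at y ∈ {0, 3}; common: ∅.
  x = 2: f ≡ 0 at y ∈ {4}; g ≡ 0 at y ∈ {2}; common: ∅.
  x = 3: f ≡ 0 at y ∈ ∅; g ≡ 0 at y ∈ ∅; common: ∅.
  x = 4: f ≡ 0 at y ∈ {3}; g ≡ 0 at y ∈ {3}; common: {3}.
Collecting: common zeros = {(4, 3)}, so the count is 1.
Comparison with the Bézout bound: 1 ≤ 4 = deg(f)·deg(g), as expected for curves with no common component (the affine F_5-count falls short of the bound because intersections may lie at infinity, over extension fields, or carry multiplicity).
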